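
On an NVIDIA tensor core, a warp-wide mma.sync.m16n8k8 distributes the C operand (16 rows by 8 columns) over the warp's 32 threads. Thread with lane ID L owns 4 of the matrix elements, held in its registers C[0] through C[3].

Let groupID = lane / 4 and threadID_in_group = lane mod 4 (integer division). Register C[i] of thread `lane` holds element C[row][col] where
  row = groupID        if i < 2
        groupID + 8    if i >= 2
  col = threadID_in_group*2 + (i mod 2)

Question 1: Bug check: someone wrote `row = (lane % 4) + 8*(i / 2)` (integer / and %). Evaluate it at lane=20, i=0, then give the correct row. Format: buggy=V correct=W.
`(lane % 4) + 8*(i / 2)`[20,0]->0
lane 20->20/4=5, 20 mod 4=0
i=0  r:5+0->5  c:2·0+0->0
row: 0 vs 5

buggy=0 correct=5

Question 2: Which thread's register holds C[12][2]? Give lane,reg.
17,2

r:12=>grp=4,rB=1  c:2=>tig=1,lo=0
L=4*4+1=17  i=1*2+0=2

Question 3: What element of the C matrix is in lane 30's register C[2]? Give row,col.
15,4

lane 30: G=7 (30/4), T=2 (30%4)
i=2: r=7+8=15, c=2*2+0=4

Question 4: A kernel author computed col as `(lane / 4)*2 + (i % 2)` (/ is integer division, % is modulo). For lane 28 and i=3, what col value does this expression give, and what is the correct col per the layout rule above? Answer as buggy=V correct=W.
`(lane / 4)*2 + (i % 2)`[28,3]->15
28: g=7,t=0
[3] (7+8,0*2+1) = (15,1)
col: 15 vs 1

buggy=15 correct=1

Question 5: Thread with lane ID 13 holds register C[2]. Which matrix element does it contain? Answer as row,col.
11,2

lane 13->13/4=3, 13 mod 4=1
i=2  r:3+8->11  c:2·1+0->2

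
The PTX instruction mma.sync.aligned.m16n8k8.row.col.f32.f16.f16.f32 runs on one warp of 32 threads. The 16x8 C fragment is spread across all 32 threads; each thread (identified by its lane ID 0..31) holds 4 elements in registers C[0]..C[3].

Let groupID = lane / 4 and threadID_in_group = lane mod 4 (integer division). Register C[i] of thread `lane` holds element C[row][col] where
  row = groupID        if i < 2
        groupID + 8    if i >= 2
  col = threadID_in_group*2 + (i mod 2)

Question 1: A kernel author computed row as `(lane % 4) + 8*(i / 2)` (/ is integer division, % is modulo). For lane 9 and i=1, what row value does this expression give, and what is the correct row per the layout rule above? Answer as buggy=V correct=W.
`(lane % 4) + 8*(i / 2)`[9,1]=>1
9: grp=2,tig=1
[1] (2+0,1*2+1) = (2,3)
row: 1 vs 2

buggy=1 correct=2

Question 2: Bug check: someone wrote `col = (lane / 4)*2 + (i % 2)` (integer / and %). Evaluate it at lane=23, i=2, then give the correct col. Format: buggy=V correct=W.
`(lane / 4)*2 + (i % 2)`[23,2]=>10
lane 23: grp=5 (23/4), tig=3 (23%4)
i=2: r=5+8=13, c=3*2+0=6
col: 10 vs 6

buggy=10 correct=6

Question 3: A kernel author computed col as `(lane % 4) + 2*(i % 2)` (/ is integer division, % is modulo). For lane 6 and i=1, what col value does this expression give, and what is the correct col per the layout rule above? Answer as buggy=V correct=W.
`(lane % 4) + 2*(i % 2)`[6,1]->4
6: gid=1,tid=2
[1] (1+0,2*2+1) = (1,5)
col: 4 vs 5

buggy=4 correct=5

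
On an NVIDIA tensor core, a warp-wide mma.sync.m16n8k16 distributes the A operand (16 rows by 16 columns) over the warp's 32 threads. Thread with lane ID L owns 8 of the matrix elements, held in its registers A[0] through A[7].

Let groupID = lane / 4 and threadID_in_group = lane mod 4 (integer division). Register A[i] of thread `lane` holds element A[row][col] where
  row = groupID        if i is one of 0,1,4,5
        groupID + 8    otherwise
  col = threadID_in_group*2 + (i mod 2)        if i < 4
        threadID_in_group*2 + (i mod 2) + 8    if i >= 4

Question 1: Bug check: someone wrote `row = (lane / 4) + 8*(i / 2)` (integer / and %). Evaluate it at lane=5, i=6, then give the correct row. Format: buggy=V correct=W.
`(lane / 4) + 8*(i / 2)`[5,6]→25
lane 5→5/4=1, 5 mod 4=1
i=6  r:1+8→9  c:2·1+0+8→10
row: 25 vs 9

buggy=25 correct=9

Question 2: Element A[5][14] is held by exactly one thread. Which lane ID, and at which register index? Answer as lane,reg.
r: 5->gid=5,r8=0  c: 14->c8=1,tid=3,i&1=0
L=5*4+3=23  i=1*4+0*2+0=4

23,4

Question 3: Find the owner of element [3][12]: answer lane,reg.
r=3→G=3,rhi=0  c=12→chi=1,T=2,p=0
L=3*4+2=14  i=1*4+0*2+0=4

14,4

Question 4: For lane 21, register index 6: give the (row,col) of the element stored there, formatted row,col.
lane 21→21/4=5, 21 mod 4=1
i=6  r:5+8→13  c:2·1+0+8→10

13,10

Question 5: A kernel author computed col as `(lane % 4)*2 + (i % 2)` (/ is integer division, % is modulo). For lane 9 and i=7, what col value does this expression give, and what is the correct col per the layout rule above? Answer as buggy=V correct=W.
buggy=3 correct=11

`(lane % 4)*2 + (i % 2)`[9,7]->3
lane 9->9/4=2, 9 mod 4=1
i=7  r:2+8->10  c:2·1+1+8->11
col: 3 vs 11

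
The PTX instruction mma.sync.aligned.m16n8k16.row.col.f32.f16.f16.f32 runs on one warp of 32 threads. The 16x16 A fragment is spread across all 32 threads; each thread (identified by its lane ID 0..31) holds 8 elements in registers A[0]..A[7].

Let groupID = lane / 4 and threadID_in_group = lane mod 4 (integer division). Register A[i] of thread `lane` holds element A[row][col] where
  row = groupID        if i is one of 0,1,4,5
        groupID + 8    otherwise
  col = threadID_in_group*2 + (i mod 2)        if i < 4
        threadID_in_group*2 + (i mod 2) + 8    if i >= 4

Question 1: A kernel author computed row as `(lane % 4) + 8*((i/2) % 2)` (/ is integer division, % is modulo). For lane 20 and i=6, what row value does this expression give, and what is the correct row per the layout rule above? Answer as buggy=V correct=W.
buggy=8 correct=13

`(lane % 4) + 8*((i/2) % 2)`[20,6]=>8
lane 20=>20/4=5, 20 mod 4=0
i=6  r:5+8=>13  c:2·0+0+8=>8
row: 8 vs 13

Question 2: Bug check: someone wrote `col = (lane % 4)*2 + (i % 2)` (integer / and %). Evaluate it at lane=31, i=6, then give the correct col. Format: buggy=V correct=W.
`(lane % 4)*2 + (i % 2)`[31,6]=>6
lane 31=>31/4=7, 31 mod 4=3
i=6  r:7+8=>15  c:2·3+0+8=>14
col: 6 vs 14

buggy=6 correct=14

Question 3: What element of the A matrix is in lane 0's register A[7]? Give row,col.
8,9

lane 0: g=0 (0/4), t=0 (0%4)
i=7: r=0+8=8, c=0*2+1+8=9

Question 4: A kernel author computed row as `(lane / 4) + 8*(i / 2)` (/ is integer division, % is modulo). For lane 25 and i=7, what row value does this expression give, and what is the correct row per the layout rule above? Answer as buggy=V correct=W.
`(lane / 4) + 8*(i / 2)`[25,7]->30
25: gid=6,tid=1
[7] (6+8,1*2+1+8) = (14,11)
row: 30 vs 14

buggy=30 correct=14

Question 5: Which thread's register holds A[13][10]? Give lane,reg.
r:13=>grp=5,rB=1  c:10=>cB=1,tig=1,lo=0
L=5*4+1=21  i=1*4+1*2+0=6

21,6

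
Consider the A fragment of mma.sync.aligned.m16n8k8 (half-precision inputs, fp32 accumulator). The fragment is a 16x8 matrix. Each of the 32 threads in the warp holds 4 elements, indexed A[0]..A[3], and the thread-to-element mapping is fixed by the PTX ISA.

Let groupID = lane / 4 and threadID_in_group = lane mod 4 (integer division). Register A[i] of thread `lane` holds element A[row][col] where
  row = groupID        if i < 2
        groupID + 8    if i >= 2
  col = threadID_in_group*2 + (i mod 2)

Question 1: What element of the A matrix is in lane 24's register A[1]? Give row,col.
lane 24→24/4=6, 24 mod 4=0
i=1  r:6+0→6  c:2·0+1→1

6,1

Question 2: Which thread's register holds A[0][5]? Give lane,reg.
r=0⇒gr=0,Rb=0  c=5⇒th=2,odd=1
L=0*4+2=2  i=0*2+1=1

2,1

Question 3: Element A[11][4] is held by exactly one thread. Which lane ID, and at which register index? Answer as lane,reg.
r=11→G=3,rhi=1  c=4→T=2,p=0
L=3*4+2=14  i=1*2+0=2

14,2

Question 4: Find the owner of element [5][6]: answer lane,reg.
23,0

r=5⇒gr=5,Rb=0  c=6⇒th=3,odd=0
L=5*4+3=23  i=0*2+0=0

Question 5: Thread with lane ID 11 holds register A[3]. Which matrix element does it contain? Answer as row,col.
10,7

lane 11⇒11/4=2, 11 mod 4=3
i=3  r:2+8⇒10  c:2·3+1⇒7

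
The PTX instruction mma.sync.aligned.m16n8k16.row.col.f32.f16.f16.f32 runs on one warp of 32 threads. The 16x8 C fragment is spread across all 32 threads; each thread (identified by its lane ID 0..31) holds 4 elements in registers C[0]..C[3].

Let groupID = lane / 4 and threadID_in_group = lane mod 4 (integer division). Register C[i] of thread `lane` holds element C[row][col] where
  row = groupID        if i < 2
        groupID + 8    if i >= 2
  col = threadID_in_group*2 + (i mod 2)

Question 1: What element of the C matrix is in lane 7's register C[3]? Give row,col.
7: gr=1,th=3
[3] (1+8,3*2+1) = (9,7)

9,7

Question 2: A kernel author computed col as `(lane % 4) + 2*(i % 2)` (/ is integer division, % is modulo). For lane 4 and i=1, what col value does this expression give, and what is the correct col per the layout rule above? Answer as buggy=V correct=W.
`(lane % 4) + 2*(i % 2)`[4,1]->2
lane 4->4/4=1, 4 mod 4=0
i=1  r:1+0->1  c:2·0+1->1
col: 2 vs 1

buggy=2 correct=1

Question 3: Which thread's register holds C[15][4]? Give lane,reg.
r=15⇒gr=7,Rb=1  c=4⇒th=2,odd=0
L=7*4+2=30  i=1*2+0=2

30,2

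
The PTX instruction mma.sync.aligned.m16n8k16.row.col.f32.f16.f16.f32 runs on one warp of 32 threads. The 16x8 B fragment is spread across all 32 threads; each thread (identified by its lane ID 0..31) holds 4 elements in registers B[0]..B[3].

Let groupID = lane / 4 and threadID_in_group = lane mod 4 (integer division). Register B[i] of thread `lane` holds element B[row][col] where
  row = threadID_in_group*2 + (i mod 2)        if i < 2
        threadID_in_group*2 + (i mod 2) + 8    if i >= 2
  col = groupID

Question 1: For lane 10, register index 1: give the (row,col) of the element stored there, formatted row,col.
5,2

10: grp=2,tig=2
[1] (2*2+1+0,2) = (5,2)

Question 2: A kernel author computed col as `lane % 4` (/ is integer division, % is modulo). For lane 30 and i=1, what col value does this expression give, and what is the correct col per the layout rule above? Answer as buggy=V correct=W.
`lane % 4`[30,1]=>2
lane 30: grp=7 (30/4), tig=2 (30%4)
i=1: r=2*2+1+0=5, c=grp=7
col: 2 vs 7

buggy=2 correct=7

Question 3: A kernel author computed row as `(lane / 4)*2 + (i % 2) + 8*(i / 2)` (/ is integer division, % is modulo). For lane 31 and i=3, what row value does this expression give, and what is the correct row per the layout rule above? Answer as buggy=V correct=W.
buggy=23 correct=15

`(lane / 4)*2 + (i % 2) + 8*(i / 2)`[31,3]->23
31: g=7,t=3
[3] (3*2+1+8,7) = (15,7)
row: 23 vs 15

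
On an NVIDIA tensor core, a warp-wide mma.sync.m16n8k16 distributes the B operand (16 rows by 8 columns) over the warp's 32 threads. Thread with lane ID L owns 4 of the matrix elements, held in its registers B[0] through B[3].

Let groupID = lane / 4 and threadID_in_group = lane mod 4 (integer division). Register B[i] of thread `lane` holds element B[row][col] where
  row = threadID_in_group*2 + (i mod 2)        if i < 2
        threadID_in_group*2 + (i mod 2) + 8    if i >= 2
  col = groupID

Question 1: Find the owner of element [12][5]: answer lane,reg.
22,2

c=5->g=5  r=12->rb=1,t=2,b0=0
L=5*4+2=22  i=1*2+0=2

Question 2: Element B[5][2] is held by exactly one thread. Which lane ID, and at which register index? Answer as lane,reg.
10,1

c=2⇒gr=2  r=5⇒Rb=0,th=2,odd=1
L=2*4+2=10  i=0*2+1=1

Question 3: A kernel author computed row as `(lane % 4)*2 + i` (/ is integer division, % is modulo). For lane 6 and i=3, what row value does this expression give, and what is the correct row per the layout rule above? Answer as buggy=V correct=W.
`(lane % 4)*2 + i`[6,3]=>7
lane 6=>6/4=1, 6 mod 4=2
i=3  r:2·2+1+8=>13  c:1
row: 7 vs 13

buggy=7 correct=13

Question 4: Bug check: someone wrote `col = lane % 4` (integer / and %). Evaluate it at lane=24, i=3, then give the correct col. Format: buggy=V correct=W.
buggy=0 correct=6

`lane % 4`[24,3]->0
lane 24: gid=6 (24/4), tid=0 (24%4)
i=3: r=0*2+1+8=9, c=gid=6
col: 0 vs 6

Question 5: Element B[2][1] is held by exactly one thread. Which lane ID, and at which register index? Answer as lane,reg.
5,0

c=1⇒gr=1  r=2⇒Rb=0,th=1,odd=0
L=1*4+1=5  i=0*2+0=0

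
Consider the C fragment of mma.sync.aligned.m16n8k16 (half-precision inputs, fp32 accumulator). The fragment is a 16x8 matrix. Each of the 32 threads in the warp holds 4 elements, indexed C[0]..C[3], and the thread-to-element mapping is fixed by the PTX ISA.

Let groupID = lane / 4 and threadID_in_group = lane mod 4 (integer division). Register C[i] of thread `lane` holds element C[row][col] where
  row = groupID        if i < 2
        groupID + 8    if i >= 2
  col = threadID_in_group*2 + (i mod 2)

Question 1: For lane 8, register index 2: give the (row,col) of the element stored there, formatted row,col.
8: G=2,T=0
[2] (2+8,0*2+0) = (10,0)

10,0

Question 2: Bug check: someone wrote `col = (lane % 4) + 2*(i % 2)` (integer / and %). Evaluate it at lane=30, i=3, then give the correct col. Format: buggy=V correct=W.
`(lane % 4) + 2*(i % 2)`[30,3]→4
lane 30→30/4=7, 30 mod 4=2
i=3  r:7+8→15  c:2·2+1→5
col: 4 vs 5

buggy=4 correct=5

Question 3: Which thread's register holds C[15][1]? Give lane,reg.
r=15⇒gr=7,Rb=1  c=1⇒th=0,odd=1
L=7*4+0=28  i=1*2+1=3

28,3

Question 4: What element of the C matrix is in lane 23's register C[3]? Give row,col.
lane 23=>23/4=5, 23 mod 4=3
i=3  r:5+8=>13  c:2·3+1=>7

13,7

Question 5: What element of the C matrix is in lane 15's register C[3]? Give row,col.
lane 15: g=3 (15/4), t=3 (15%4)
i=3: r=3+8=11, c=3*2+1=7

11,7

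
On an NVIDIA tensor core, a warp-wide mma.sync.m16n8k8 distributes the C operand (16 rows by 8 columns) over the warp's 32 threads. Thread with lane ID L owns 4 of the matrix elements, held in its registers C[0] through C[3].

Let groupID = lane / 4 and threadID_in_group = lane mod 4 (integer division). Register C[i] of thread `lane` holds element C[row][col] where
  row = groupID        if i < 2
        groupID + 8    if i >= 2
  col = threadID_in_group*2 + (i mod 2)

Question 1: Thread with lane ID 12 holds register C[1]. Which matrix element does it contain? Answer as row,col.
3,1

L=12->gid=12>>2=3, tid=12&3=0
[1]->row 3+0=3  col 0·2+1=1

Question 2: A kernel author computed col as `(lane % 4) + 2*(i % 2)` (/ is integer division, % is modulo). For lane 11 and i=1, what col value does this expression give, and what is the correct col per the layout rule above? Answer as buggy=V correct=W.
`(lane % 4) + 2*(i % 2)`[11,1]=>5
L=11=>grp=11>>2=2, tig=11&3=3
[1]=>row 2+0=2  col 3·2+1=7
col: 5 vs 7

buggy=5 correct=7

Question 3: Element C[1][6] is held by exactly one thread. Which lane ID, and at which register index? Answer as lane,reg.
r=1→G=1,rhi=0  c=6→T=3,p=0
L=1*4+3=7  i=0*2+0=0

7,0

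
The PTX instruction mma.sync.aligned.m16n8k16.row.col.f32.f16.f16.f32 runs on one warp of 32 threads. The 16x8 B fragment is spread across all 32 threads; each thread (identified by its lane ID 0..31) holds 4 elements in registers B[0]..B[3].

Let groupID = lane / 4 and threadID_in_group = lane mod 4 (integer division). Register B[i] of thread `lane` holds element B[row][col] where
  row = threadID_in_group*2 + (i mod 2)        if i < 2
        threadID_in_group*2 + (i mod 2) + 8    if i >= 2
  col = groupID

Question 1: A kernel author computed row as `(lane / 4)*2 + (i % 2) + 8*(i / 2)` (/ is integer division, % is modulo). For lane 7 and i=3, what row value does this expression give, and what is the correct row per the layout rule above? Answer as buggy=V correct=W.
buggy=11 correct=15

`(lane / 4)*2 + (i % 2) + 8*(i / 2)`[7,3]=>11
lane 7=>7/4=1, 7 mod 4=3
i=3  r:2·3+1+8=>15  c:1
row: 11 vs 15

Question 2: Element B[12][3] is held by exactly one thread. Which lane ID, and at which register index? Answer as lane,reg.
14,2

c=3->g=3  r=12->rb=1,t=2,b0=0
L=3*4+2=14  i=1*2+0=2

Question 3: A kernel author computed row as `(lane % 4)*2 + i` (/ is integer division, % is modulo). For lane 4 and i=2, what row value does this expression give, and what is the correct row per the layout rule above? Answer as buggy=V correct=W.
buggy=2 correct=8

`(lane % 4)*2 + i`[4,2]->2
4: gid=1,tid=0
[2] (0*2+0+8,1) = (8,1)
row: 2 vs 8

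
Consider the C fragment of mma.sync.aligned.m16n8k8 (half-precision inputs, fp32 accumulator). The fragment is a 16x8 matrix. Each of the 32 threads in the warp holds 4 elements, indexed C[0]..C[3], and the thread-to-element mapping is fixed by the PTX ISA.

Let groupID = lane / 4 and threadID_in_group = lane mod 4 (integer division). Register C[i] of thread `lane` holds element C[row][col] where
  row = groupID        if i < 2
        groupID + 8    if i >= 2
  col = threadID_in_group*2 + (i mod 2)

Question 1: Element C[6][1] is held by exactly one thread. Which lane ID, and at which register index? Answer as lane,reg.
24,1

r=6->g=6,rb=0  c=1->t=0,b0=1
L=6*4+0=24  i=0*2+1=1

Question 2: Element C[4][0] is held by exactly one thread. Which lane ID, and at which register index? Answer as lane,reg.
16,0

r: 4->gid=4,r8=0  c: 0->tid=0,i&1=0
L=4*4+0=16  i=0*2+0=0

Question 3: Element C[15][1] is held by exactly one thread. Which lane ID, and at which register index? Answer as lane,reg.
r=15⇒gr=7,Rb=1  c=1⇒th=0,odd=1
L=7*4+0=28  i=1*2+1=3

28,3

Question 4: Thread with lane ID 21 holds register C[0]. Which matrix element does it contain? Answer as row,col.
5,2

21: g=5,t=1
[0] (5+0,1*2+0) = (5,2)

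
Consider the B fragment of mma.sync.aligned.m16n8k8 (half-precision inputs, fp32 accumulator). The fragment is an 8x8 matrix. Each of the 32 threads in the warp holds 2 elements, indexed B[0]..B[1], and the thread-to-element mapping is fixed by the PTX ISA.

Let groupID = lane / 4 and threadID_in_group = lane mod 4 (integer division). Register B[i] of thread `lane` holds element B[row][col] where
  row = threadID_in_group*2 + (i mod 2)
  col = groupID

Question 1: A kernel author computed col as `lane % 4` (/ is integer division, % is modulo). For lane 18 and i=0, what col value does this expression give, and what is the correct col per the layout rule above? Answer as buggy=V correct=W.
buggy=2 correct=4

`lane % 4`[18,0]->2
18: gid=4,tid=2
[0] (2*2+0,4) = (4,4)
col: 2 vs 4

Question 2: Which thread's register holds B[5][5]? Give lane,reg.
c: 5->gid=5  r: 5->tid=2,i&1=1
L=5*4+2=22  i=1=1

22,1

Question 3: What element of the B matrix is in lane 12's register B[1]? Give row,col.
lane 12: gr=3 (12/4), th=0 (12%4)
i=1: r=0*2+1=1, c=gr=3

1,3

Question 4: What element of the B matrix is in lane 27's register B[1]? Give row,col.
7,6

27: gr=6,th=3
[1] (3*2+1,6) = (7,6)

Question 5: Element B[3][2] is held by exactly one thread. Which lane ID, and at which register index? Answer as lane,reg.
c=2→G=2  r=3→T=1,p=1
L=2*4+1=9  i=1=1

9,1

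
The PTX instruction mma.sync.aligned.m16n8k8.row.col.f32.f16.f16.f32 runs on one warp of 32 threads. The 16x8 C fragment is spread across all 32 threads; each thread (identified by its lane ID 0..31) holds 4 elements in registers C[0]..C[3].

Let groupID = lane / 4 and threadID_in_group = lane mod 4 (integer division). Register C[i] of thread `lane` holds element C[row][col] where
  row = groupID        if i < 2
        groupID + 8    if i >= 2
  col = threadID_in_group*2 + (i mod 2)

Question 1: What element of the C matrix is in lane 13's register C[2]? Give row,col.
11,2

lane 13->13/4=3, 13 mod 4=1
i=2  r:3+8->11  c:2·1+0->2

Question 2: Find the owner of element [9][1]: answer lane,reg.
4,3

r: 9->gid=1,r8=1  c: 1->tid=0,i&1=1
L=1*4+0=4  i=1*2+1=3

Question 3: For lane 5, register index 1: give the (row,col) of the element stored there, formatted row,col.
1,3

5: grp=1,tig=1
[1] (1+0,1*2+1) = (1,3)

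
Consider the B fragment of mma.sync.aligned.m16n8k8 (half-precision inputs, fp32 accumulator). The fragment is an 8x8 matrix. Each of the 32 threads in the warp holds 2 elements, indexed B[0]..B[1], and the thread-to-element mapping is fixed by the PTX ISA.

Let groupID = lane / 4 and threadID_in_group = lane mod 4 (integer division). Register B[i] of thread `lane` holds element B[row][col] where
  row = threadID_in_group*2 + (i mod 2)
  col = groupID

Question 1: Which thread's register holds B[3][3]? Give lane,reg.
13,1

c:3=>grp=3  r:3=>tig=1,lo=1
L=3*4+1=13  i=1=1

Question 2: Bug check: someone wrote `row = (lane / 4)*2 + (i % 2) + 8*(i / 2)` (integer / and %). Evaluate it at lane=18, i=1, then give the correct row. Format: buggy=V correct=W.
buggy=9 correct=5

`(lane / 4)*2 + (i % 2) + 8*(i / 2)`[18,1]⇒9
18: gr=4,th=2
[1] (2*2+1,4) = (5,4)
row: 9 vs 5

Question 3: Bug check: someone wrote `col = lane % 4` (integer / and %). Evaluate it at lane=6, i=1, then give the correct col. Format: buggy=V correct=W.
`lane % 4`[6,1]=>2
L=6=>grp=6>>2=1, tig=6&3=2
[1]=>row 2·2+1=5  col grp=1
col: 2 vs 1

buggy=2 correct=1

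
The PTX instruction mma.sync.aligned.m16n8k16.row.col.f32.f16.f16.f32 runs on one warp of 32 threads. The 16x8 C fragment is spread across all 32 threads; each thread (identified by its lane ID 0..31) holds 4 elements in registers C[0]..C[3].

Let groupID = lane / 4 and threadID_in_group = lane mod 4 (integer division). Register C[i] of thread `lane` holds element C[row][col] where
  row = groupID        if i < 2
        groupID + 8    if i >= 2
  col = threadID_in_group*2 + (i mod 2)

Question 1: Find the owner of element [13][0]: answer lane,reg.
20,2

r=13⇒gr=5,Rb=1  c=0⇒th=0,odd=0
L=5*4+0=20  i=1*2+0=2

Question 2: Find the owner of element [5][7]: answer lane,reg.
r=5⇒gr=5,Rb=0  c=7⇒th=3,odd=1
L=5*4+3=23  i=0*2+1=1

23,1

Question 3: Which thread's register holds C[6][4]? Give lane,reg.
26,0

r: 6->gid=6,r8=0  c: 4->tid=2,i&1=0
L=6*4+2=26  i=0*2+0=0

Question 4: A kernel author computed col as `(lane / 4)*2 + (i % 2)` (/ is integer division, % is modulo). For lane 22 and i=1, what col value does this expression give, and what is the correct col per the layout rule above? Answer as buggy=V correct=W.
buggy=11 correct=5

`(lane / 4)*2 + (i % 2)`[22,1]->11
lane 22->22/4=5, 22 mod 4=2
i=1  r:5+0->5  c:2·2+1->5
col: 11 vs 5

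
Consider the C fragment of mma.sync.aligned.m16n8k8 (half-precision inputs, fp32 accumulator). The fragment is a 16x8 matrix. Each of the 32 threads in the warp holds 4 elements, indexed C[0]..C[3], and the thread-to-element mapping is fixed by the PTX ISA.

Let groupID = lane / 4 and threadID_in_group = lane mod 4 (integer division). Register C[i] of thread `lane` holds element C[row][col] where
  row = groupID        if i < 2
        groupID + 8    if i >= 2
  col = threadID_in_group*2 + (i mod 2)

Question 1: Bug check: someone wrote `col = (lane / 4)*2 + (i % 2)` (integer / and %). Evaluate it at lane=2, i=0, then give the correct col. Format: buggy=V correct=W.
buggy=0 correct=4

`(lane / 4)*2 + (i % 2)`[2,0]⇒0
lane 2⇒2/4=0, 2 mod 4=2
i=0  r:0+0⇒0  c:2·2+0⇒4
col: 0 vs 4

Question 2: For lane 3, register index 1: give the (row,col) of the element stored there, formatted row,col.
0,7

L=3⇒gr=3>>2=0, th=3&3=3
[1]⇒row 0+0=0  col 3·2+1=7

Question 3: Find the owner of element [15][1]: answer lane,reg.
28,3

r=15⇒gr=7,Rb=1  c=1⇒th=0,odd=1
L=7*4+0=28  i=1*2+1=3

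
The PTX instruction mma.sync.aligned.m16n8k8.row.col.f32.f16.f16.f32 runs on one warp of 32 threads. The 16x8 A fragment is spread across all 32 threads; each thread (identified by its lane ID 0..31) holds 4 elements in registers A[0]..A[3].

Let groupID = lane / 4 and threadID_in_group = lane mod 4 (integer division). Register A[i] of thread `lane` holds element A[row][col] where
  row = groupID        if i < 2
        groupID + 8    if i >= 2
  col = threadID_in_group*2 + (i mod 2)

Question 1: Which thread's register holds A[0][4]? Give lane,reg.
r=0⇒gr=0,Rb=0  c=4⇒th=2,odd=0
L=0*4+2=2  i=0*2+0=0

2,0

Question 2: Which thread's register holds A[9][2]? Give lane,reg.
r:9=>grp=1,rB=1  c:2=>tig=1,lo=0
L=1*4+1=5  i=1*2+0=2

5,2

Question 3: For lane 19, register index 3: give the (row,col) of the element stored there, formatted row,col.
12,7

L=19→G=19>>2=4, T=19&3=3
[3]→row 4+8=12  col 3·2+1=7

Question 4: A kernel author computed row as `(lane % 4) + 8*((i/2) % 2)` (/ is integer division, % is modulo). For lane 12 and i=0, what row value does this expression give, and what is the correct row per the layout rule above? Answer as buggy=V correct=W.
buggy=0 correct=3

`(lane % 4) + 8*((i/2) % 2)`[12,0]->0
lane 12: g=3 (12/4), t=0 (12%4)
i=0: r=3+0=3, c=0*2+0=0
row: 0 vs 3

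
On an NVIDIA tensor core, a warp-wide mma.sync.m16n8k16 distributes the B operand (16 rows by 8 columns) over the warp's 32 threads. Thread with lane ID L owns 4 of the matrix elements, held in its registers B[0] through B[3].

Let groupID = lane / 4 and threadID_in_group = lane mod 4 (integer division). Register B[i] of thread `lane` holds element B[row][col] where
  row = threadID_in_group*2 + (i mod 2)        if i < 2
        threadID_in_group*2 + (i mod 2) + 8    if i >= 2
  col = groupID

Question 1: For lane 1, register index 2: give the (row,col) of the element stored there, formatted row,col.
10,0

1: g=0,t=1
[2] (1*2+0+8,0) = (10,0)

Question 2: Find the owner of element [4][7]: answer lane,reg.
c=7->g=7  r=4->rb=0,t=2,b0=0
L=7*4+2=30  i=0*2+0=0

30,0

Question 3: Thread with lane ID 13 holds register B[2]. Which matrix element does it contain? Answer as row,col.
13: g=3,t=1
[2] (1*2+0+8,3) = (10,3)

10,3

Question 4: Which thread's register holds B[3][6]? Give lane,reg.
25,1

c=6→G=6  r=3→rhi=0,T=1,p=1
L=6*4+1=25  i=0*2+1=1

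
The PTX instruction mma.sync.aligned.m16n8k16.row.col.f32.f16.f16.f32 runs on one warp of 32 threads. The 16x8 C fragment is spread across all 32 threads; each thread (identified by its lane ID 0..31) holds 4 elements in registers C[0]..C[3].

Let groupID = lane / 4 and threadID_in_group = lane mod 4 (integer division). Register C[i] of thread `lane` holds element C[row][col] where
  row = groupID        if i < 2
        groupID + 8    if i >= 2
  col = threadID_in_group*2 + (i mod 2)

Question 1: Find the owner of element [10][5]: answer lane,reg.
10,3

r=10⇒gr=2,Rb=1  c=5⇒th=2,odd=1
L=2*4+2=10  i=1*2+1=3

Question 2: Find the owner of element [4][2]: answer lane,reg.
17,0

r:4=>grp=4,rB=0  c:2=>tig=1,lo=0
L=4*4+1=17  i=0*2+0=0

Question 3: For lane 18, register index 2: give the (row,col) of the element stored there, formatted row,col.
lane 18: gid=4 (18/4), tid=2 (18%4)
i=2: r=4+8=12, c=2*2+0=4

12,4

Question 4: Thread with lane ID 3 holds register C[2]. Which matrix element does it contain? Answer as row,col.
3: grp=0,tig=3
[2] (0+8,3*2+0) = (8,6)

8,6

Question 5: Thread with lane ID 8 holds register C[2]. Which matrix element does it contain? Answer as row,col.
10,0

lane 8⇒8/4=2, 8 mod 4=0
i=2  r:2+8⇒10  c:2·0+0⇒0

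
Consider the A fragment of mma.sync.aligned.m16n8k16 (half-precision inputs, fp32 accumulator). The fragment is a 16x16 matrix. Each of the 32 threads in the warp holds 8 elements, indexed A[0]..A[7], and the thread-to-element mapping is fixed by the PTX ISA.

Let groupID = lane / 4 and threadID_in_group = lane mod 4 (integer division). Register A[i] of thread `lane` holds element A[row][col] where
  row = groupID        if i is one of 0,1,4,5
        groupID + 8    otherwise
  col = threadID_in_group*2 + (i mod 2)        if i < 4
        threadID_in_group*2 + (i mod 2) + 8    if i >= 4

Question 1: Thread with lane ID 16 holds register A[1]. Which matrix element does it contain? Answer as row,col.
16: gr=4,th=0
[1] (4+0,0*2+1+0) = (4,1)

4,1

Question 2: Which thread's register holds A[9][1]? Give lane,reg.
4,3

r:9=>grp=1,rB=1  c:1=>cB=0,tig=0,lo=1
L=1*4+0=4  i=0*4+1*2+1=3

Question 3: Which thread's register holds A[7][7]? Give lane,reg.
31,1

r=7⇒gr=7,Rb=0  c=7⇒Cb=0,th=3,odd=1
L=7*4+3=31  i=0*4+0*2+1=1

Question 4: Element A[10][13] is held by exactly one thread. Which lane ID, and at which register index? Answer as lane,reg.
10,7

r=10->g=2,rb=1  c=13->cb=1,t=2,b0=1
L=2*4+2=10  i=1*4+1*2+1=7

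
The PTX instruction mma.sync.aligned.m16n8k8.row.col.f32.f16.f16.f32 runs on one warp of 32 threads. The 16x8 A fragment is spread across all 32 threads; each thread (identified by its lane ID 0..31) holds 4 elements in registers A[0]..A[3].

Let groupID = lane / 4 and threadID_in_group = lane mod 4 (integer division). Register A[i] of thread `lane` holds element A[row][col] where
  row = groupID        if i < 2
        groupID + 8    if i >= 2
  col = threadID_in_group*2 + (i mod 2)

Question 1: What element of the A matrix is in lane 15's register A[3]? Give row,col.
lane 15: g=3 (15/4), t=3 (15%4)
i=3: r=3+8=11, c=3*2+1=7

11,7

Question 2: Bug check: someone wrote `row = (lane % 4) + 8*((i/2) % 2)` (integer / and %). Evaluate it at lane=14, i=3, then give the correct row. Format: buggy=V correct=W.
`(lane % 4) + 8*((i/2) % 2)`[14,3]->10
lane 14: g=3 (14/4), t=2 (14%4)
i=3: r=3+8=11, c=2*2+1=5
row: 10 vs 11

buggy=10 correct=11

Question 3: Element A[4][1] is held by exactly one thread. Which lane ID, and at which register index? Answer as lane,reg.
16,1

r=4→G=4,rhi=0  c=1→T=0,p=1
L=4*4+0=16  i=0*2+1=1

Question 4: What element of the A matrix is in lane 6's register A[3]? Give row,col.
lane 6⇒6/4=1, 6 mod 4=2
i=3  r:1+8⇒9  c:2·2+1⇒5

9,5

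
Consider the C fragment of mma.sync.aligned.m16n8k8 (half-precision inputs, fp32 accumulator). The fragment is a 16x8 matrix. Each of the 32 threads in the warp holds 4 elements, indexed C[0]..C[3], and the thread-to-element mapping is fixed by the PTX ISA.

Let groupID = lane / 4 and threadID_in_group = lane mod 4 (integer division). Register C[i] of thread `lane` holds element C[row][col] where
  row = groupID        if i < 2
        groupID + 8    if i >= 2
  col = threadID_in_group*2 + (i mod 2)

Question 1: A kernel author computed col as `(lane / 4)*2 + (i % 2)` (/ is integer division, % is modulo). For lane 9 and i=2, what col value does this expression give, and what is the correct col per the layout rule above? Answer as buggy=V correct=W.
buggy=4 correct=2

`(lane / 4)*2 + (i % 2)`[9,2]→4
lane 9→9/4=2, 9 mod 4=1
i=2  r:2+8→10  c:2·1+0→2
col: 4 vs 2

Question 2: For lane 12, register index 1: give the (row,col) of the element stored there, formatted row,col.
3,1

lane 12->12/4=3, 12 mod 4=0
i=1  r:3+0->3  c:2·0+1->1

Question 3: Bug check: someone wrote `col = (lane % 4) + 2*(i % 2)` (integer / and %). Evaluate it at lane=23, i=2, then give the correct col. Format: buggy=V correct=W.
`(lane % 4) + 2*(i % 2)`[23,2]⇒3
L=23⇒gr=23>>2=5, th=23&3=3
[2]⇒row 5+8=13  col 3·2+0=6
col: 3 vs 6

buggy=3 correct=6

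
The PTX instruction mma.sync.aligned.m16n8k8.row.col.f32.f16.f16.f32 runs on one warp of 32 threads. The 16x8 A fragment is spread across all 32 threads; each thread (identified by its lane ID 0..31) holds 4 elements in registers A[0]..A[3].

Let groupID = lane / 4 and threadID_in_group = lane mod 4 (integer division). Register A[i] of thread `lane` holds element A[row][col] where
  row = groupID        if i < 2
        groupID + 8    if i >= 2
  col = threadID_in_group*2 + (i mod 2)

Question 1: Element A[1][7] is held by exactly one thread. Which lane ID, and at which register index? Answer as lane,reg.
7,1

r=1→G=1,rhi=0  c=7→T=3,p=1
L=1*4+3=7  i=0*2+1=1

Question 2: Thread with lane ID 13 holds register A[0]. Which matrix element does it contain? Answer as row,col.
3,2

L=13→G=13>>2=3, T=13&3=1
[0]→row 3+0=3  col 1·2+0=2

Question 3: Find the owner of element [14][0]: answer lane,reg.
r: 14->gid=6,r8=1  c: 0->tid=0,i&1=0
L=6*4+0=24  i=1*2+0=2

24,2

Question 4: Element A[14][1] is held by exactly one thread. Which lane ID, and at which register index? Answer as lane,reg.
r=14->g=6,rb=1  c=1->t=0,b0=1
L=6*4+0=24  i=1*2+1=3

24,3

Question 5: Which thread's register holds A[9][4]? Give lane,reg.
r=9→G=1,rhi=1  c=4→T=2,p=0
L=1*4+2=6  i=1*2+0=2

6,2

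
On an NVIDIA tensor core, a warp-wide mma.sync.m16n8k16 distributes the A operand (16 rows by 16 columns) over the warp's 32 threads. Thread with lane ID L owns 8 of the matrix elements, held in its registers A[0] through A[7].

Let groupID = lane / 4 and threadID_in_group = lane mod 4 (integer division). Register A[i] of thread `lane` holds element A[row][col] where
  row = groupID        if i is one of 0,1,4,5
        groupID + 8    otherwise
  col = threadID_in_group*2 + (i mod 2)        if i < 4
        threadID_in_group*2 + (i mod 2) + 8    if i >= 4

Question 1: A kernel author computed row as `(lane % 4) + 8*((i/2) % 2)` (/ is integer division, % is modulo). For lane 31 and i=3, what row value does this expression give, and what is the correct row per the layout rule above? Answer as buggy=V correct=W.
`(lane % 4) + 8*((i/2) % 2)`[31,3]→11
lane 31→31/4=7, 31 mod 4=3
i=3  r:7+8→15  c:2·3+1+0→7
row: 11 vs 15

buggy=11 correct=15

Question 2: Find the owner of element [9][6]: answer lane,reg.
r=9->g=1,rb=1  c=6->cb=0,t=3,b0=0
L=1*4+3=7  i=0*4+1*2+0=2

7,2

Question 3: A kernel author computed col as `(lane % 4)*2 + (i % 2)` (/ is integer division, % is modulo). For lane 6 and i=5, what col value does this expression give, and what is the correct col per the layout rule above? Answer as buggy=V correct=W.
`(lane % 4)*2 + (i % 2)`[6,5]⇒5
6: gr=1,th=2
[5] (1+0,2*2+1+8) = (1,13)
col: 5 vs 13

buggy=5 correct=13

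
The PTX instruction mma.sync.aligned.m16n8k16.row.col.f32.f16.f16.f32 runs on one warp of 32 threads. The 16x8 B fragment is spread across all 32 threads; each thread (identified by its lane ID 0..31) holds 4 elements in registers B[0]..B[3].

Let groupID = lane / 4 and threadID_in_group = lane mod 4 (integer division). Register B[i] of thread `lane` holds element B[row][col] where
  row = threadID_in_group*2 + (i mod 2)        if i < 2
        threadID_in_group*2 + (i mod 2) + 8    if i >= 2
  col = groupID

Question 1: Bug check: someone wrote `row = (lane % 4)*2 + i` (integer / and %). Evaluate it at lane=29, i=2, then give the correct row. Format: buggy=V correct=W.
buggy=4 correct=10

`(lane % 4)*2 + i`[29,2]->4
29: g=7,t=1
[2] (1*2+0+8,7) = (10,7)
row: 4 vs 10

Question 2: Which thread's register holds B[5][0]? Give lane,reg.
2,1

c:0=>grp=0  r:5=>rB=0,tig=2,lo=1
L=0*4+2=2  i=0*2+1=1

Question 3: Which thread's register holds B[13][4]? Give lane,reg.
18,3

c: 4->gid=4  r: 13->r8=1,tid=2,i&1=1
L=4*4+2=18  i=1*2+1=3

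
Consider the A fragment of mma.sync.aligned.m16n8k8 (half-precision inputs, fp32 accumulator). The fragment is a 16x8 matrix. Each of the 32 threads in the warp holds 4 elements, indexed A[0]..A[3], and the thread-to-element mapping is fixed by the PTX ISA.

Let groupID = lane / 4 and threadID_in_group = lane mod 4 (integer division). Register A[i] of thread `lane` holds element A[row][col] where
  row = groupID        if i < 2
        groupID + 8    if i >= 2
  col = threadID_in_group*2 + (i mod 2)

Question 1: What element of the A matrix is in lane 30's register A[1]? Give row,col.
lane 30: grp=7 (30/4), tig=2 (30%4)
i=1: r=7+0=7, c=2*2+1=5

7,5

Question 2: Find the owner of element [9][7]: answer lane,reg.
7,3

r=9->g=1,rb=1  c=7->t=3,b0=1
L=1*4+3=7  i=1*2+1=3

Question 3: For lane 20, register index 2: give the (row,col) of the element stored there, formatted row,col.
13,0

lane 20: gid=5 (20/4), tid=0 (20%4)
i=2: r=5+8=13, c=0*2+0=0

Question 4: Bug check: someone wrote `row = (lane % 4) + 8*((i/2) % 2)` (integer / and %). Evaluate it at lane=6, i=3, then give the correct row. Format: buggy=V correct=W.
buggy=10 correct=9

`(lane % 4) + 8*((i/2) % 2)`[6,3]->10
lane 6: gid=1 (6/4), tid=2 (6%4)
i=3: r=1+8=9, c=2*2+1=5
row: 10 vs 9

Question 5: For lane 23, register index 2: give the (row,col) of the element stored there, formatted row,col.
lane 23: gid=5 (23/4), tid=3 (23%4)
i=2: r=5+8=13, c=3*2+0=6

13,6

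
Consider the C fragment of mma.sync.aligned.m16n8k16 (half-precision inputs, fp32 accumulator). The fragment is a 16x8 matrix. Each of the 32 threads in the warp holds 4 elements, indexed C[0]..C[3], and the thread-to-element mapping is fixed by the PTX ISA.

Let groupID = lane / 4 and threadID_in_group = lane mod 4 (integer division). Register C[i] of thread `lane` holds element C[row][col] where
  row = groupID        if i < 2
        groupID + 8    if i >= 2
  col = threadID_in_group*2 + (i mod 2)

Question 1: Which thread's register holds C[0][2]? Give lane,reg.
r=0→G=0,rhi=0  c=2→T=1,p=0
L=0*4+1=1  i=0*2+0=0

1,0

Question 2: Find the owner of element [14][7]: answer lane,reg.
r=14⇒gr=6,Rb=1  c=7⇒th=3,odd=1
L=6*4+3=27  i=1*2+1=3

27,3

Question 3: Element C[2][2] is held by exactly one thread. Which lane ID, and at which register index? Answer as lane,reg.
9,0

r=2->g=2,rb=0  c=2->t=1,b0=0
L=2*4+1=9  i=0*2+0=0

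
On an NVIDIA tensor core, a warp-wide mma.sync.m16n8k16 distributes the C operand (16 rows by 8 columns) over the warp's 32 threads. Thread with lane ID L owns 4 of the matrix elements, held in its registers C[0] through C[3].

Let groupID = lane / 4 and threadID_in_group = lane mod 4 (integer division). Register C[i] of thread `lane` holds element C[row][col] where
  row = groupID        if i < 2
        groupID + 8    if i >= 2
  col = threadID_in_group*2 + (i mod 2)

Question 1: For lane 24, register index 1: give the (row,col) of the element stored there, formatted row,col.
6,1

L=24->g=24>>2=6, t=24&3=0
[1]->row 6+0=6  col 0·2+1=1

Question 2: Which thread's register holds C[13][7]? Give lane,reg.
r=13->g=5,rb=1  c=7->t=3,b0=1
L=5*4+3=23  i=1*2+1=3

23,3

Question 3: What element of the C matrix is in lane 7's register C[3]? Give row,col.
lane 7: gr=1 (7/4), th=3 (7%4)
i=3: r=1+8=9, c=3*2+1=7

9,7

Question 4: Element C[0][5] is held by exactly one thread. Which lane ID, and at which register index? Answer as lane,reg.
r=0⇒gr=0,Rb=0  c=5⇒th=2,odd=1
L=0*4+2=2  i=0*2+1=1

2,1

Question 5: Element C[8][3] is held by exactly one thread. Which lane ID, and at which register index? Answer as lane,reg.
1,3

r: 8->gid=0,r8=1  c: 3->tid=1,i&1=1
L=0*4+1=1  i=1*2+1=3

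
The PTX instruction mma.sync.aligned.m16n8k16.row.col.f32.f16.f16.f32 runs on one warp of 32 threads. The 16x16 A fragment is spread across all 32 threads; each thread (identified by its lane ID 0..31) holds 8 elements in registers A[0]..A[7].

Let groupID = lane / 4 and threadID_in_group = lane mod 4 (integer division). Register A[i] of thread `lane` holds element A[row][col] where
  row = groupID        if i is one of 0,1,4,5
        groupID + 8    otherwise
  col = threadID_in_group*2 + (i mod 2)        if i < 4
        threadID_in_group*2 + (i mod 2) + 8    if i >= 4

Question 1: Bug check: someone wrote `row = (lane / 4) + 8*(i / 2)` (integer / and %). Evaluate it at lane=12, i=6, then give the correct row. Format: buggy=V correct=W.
`(lane / 4) + 8*(i / 2)`[12,6]=>27
12: grp=3,tig=0
[6] (3+8,0*2+0+8) = (11,8)
row: 27 vs 11

buggy=27 correct=11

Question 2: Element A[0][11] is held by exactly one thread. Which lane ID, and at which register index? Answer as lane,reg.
1,5

r:0=>grp=0,rB=0  c:11=>cB=1,tig=1,lo=1
L=0*4+1=1  i=1*4+0*2+1=5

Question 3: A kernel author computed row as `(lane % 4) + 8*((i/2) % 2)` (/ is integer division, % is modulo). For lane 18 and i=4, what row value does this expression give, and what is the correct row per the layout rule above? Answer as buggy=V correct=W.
buggy=2 correct=4

`(lane % 4) + 8*((i/2) % 2)`[18,4]⇒2
lane 18⇒18/4=4, 18 mod 4=2
i=4  r:4+0⇒4  c:2·2+0+8⇒12
row: 2 vs 4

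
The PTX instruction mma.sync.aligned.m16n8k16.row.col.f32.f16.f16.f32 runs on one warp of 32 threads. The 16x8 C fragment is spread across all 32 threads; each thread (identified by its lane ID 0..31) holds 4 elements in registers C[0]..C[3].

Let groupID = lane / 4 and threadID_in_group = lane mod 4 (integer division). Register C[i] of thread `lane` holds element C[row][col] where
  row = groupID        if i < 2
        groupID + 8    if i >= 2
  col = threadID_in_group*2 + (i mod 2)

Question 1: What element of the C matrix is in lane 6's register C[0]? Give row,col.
6: g=1,t=2
[0] (1+0,2*2+0) = (1,4)

1,4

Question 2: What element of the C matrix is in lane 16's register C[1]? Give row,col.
16: grp=4,tig=0
[1] (4+0,0*2+1) = (4,1)

4,1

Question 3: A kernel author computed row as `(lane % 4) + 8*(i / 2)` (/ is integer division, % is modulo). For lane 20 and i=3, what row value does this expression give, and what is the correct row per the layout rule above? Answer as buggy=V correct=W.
buggy=8 correct=13

`(lane % 4) + 8*(i / 2)`[20,3]->8
20: g=5,t=0
[3] (5+8,0*2+1) = (13,1)
row: 8 vs 13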